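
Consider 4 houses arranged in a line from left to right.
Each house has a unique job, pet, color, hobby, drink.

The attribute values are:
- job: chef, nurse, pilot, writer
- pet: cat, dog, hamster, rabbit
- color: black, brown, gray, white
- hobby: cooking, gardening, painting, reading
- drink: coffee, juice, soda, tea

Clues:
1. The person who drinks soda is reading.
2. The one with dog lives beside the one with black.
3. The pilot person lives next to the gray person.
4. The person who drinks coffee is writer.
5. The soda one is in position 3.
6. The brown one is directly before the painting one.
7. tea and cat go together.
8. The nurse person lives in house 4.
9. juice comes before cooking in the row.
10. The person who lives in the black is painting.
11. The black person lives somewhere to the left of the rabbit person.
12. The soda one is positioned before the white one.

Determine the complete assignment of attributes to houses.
Solution:

House | Job | Pet | Color | Hobby | Drink
-----------------------------------------
  1   | writer | dog | brown | gardening | coffee
  2   | pilot | hamster | black | painting | juice
  3   | chef | rabbit | gray | reading | soda
  4   | nurse | cat | white | cooking | tea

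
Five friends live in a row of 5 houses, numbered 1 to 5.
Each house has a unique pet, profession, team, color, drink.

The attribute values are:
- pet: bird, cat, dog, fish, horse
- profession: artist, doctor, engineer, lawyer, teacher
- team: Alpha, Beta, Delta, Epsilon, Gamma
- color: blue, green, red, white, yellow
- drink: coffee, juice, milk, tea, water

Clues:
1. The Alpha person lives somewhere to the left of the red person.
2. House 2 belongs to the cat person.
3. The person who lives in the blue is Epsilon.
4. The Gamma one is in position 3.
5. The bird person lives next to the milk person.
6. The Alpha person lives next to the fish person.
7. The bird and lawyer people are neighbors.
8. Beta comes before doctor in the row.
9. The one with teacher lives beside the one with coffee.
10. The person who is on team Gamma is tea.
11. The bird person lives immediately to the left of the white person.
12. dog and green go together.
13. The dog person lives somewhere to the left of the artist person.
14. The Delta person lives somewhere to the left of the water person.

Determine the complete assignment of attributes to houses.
Solution:

House | Pet | Profession | Team | Color | Drink
-----------------------------------------------
  1   | bird | engineer | Beta | yellow | juice
  2   | cat | lawyer | Alpha | white | milk
  3   | fish | teacher | Gamma | red | tea
  4   | dog | doctor | Delta | green | coffee
  5   | horse | artist | Epsilon | blue | water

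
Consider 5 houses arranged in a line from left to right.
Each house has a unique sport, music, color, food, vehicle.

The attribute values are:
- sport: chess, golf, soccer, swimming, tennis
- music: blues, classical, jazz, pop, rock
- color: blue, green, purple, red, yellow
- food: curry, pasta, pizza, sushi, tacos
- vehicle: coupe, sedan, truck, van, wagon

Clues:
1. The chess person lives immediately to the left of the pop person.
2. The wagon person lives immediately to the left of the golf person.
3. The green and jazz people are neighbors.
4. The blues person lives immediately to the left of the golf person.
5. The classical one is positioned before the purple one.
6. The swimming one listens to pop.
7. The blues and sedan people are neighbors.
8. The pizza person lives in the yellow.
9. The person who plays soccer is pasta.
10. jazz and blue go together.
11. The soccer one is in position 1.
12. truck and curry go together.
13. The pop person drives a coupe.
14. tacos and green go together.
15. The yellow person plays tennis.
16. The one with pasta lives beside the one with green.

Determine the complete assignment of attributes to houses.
Solution:

House | Sport | Music | Color | Food | Vehicle
----------------------------------------------
  1   | soccer | blues | red | pasta | wagon
  2   | golf | classical | green | tacos | sedan
  3   | chess | jazz | blue | curry | truck
  4   | swimming | pop | purple | sushi | coupe
  5   | tennis | rock | yellow | pizza | van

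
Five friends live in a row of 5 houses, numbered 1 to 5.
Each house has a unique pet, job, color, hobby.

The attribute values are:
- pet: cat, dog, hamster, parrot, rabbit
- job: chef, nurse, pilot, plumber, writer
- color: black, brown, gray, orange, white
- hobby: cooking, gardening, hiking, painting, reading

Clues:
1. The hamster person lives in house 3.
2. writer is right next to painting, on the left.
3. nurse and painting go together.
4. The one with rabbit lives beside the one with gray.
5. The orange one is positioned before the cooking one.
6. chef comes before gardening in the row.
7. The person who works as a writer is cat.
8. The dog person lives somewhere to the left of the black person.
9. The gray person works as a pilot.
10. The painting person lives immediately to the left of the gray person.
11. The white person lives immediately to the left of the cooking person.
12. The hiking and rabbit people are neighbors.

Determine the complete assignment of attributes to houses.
Solution:

House | Pet | Job | Color | Hobby
---------------------------------
  1   | cat | writer | orange | hiking
  2   | rabbit | nurse | white | painting
  3   | hamster | pilot | gray | cooking
  4   | dog | chef | brown | reading
  5   | parrot | plumber | black | gardening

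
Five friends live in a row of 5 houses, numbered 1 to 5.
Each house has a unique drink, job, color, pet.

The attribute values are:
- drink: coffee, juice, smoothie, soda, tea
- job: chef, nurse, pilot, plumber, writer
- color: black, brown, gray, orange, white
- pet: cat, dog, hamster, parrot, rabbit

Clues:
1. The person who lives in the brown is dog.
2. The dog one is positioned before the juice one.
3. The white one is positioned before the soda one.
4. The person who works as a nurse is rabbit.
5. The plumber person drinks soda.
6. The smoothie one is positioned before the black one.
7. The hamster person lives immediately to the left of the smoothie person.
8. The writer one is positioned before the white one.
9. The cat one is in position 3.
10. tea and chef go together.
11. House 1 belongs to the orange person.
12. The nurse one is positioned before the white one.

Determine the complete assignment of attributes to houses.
Solution:

House | Drink | Job | Color | Pet
---------------------------------
  1   | coffee | writer | orange | hamster
  2   | smoothie | nurse | gray | rabbit
  3   | tea | chef | white | cat
  4   | soda | plumber | brown | dog
  5   | juice | pilot | black | parrot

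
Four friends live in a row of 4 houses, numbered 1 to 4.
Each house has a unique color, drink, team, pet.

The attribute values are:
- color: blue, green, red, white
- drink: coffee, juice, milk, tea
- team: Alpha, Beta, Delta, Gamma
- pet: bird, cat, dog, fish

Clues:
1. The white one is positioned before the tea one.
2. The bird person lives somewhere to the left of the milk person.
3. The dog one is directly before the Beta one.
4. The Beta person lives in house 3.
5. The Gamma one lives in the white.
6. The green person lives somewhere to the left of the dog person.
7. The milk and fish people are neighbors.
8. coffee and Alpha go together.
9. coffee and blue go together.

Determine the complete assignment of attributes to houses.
Solution:

House | Color | Drink | Team | Pet
----------------------------------
  1   | green | juice | Delta | bird
  2   | white | milk | Gamma | dog
  3   | red | tea | Beta | fish
  4   | blue | coffee | Alpha | cat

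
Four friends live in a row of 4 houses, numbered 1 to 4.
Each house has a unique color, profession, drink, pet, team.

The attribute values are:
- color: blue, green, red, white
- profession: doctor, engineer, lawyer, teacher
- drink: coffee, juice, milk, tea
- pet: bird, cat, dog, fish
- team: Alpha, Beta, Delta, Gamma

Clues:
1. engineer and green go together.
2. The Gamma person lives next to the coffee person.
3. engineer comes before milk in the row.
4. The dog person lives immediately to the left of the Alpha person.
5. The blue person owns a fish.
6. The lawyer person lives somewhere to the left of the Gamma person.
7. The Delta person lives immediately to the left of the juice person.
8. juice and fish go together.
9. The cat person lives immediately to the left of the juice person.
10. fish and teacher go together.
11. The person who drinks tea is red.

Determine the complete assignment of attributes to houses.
Solution:

House | Color | Profession | Drink | Pet | Team
-----------------------------------------------
  1   | red | lawyer | tea | cat | Delta
  2   | blue | teacher | juice | fish | Gamma
  3   | green | engineer | coffee | dog | Beta
  4   | white | doctor | milk | bird | Alpha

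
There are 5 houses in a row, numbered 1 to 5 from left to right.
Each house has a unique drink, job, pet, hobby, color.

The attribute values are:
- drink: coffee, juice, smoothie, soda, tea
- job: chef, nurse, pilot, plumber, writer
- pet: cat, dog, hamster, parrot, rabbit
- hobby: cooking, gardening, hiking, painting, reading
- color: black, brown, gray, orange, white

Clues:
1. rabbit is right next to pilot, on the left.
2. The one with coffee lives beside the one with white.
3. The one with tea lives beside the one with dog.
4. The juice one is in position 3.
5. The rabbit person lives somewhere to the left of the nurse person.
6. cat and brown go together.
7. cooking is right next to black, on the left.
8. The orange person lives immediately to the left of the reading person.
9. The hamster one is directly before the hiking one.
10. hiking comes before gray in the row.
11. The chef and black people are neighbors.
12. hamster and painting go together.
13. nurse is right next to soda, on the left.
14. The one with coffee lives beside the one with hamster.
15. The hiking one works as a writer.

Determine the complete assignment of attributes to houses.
Solution:

House | Drink | Job | Pet | Hobby | Color
-----------------------------------------
  1   | tea | chef | rabbit | cooking | orange
  2   | coffee | pilot | dog | reading | black
  3   | juice | nurse | hamster | painting | white
  4   | soda | writer | cat | hiking | brown
  5   | smoothie | plumber | parrot | gardening | gray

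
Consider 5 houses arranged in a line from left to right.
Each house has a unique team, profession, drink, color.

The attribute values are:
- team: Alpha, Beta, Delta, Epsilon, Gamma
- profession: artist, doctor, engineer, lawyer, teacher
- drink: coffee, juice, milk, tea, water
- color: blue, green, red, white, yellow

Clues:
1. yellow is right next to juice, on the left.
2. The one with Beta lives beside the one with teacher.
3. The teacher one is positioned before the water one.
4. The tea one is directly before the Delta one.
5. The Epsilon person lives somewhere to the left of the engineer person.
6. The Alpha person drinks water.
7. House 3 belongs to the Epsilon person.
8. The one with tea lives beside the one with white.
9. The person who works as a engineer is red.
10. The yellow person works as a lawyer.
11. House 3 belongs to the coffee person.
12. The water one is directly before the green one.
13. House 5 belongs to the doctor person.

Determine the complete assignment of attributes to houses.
Solution:

House | Team | Profession | Drink | Color
-----------------------------------------
  1   | Beta | lawyer | tea | yellow
  2   | Delta | teacher | juice | white
  3   | Epsilon | artist | coffee | blue
  4   | Alpha | engineer | water | red
  5   | Gamma | doctor | milk | green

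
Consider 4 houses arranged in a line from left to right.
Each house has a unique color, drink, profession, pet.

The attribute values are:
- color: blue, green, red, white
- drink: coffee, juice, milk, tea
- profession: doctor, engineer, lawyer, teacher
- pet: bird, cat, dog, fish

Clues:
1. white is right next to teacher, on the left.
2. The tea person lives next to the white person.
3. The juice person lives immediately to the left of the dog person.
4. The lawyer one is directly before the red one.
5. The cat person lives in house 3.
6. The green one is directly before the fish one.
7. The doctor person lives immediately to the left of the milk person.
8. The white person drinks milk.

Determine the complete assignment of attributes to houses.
Solution:

House | Color | Drink | Profession | Pet
----------------------------------------
  1   | green | tea | doctor | bird
  2   | white | milk | lawyer | fish
  3   | red | juice | teacher | cat
  4   | blue | coffee | engineer | dog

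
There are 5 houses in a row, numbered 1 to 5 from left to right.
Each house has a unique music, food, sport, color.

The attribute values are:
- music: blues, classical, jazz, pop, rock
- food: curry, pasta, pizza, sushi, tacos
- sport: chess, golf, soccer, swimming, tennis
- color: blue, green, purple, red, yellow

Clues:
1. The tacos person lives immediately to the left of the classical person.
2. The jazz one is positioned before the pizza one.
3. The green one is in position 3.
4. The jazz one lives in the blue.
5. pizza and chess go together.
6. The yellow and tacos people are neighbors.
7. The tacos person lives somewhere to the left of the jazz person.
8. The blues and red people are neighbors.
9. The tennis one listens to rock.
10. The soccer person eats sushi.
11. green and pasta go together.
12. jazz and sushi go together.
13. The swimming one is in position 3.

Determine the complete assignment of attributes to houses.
Solution:

House | Music | Food | Sport | Color
------------------------------------
  1   | blues | curry | golf | yellow
  2   | rock | tacos | tennis | red
  3   | classical | pasta | swimming | green
  4   | jazz | sushi | soccer | blue
  5   | pop | pizza | chess | purple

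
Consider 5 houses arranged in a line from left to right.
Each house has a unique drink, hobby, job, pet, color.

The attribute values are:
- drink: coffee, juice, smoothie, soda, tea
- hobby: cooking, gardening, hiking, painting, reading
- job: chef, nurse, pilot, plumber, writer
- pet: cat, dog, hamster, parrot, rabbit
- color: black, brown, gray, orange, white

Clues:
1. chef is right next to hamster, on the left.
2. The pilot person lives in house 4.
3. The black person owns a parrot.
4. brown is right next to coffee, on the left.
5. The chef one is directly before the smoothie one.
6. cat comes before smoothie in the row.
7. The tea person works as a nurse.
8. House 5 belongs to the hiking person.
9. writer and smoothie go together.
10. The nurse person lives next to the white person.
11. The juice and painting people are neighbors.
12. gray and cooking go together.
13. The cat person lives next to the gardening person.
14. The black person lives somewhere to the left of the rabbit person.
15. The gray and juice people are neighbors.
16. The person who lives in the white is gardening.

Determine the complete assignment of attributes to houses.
Solution:

House | Drink | Hobby | Job | Pet | Color
-----------------------------------------
  1   | tea | cooking | nurse | cat | gray
  2   | juice | gardening | chef | dog | white
  3   | smoothie | painting | writer | hamster | brown
  4   | coffee | reading | pilot | parrot | black
  5   | soda | hiking | plumber | rabbit | orange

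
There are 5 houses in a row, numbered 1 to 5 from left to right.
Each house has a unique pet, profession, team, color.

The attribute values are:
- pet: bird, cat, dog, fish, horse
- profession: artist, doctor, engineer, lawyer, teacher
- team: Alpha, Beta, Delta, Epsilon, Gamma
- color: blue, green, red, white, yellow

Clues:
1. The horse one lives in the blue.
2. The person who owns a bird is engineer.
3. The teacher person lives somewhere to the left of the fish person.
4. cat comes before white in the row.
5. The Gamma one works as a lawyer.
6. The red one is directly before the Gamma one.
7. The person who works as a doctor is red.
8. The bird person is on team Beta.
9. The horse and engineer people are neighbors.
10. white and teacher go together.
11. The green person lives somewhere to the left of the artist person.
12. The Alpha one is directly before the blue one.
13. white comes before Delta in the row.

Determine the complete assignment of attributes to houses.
Solution:

House | Pet | Profession | Team | Color
---------------------------------------
  1   | cat | doctor | Alpha | red
  2   | horse | lawyer | Gamma | blue
  3   | bird | engineer | Beta | green
  4   | dog | teacher | Epsilon | white
  5   | fish | artist | Delta | yellow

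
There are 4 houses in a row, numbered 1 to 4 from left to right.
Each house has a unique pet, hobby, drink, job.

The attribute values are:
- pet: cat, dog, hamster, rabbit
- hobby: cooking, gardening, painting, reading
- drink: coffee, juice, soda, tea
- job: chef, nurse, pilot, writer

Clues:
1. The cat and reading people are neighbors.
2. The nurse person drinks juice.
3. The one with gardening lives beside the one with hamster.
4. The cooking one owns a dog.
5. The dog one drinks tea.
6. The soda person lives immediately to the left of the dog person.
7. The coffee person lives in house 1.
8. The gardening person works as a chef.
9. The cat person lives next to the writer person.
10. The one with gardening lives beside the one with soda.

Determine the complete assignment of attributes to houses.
Solution:

House | Pet | Hobby | Drink | Job
---------------------------------
  1   | cat | gardening | coffee | chef
  2   | hamster | reading | soda | writer
  3   | dog | cooking | tea | pilot
  4   | rabbit | painting | juice | nurse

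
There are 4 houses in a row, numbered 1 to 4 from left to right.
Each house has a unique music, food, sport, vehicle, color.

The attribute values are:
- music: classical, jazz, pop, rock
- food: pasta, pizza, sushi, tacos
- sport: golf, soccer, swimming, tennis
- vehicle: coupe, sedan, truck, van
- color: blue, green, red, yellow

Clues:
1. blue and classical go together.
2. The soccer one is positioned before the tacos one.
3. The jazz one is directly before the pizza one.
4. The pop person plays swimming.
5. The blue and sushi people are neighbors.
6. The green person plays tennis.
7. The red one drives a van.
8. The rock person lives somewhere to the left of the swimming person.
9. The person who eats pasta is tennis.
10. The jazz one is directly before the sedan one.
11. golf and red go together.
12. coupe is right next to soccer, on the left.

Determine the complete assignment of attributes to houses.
Solution:

House | Music | Food | Sport | Vehicle | Color
----------------------------------------------
  1   | jazz | pasta | tennis | coupe | green
  2   | classical | pizza | soccer | sedan | blue
  3   | rock | sushi | golf | van | red
  4   | pop | tacos | swimming | truck | yellow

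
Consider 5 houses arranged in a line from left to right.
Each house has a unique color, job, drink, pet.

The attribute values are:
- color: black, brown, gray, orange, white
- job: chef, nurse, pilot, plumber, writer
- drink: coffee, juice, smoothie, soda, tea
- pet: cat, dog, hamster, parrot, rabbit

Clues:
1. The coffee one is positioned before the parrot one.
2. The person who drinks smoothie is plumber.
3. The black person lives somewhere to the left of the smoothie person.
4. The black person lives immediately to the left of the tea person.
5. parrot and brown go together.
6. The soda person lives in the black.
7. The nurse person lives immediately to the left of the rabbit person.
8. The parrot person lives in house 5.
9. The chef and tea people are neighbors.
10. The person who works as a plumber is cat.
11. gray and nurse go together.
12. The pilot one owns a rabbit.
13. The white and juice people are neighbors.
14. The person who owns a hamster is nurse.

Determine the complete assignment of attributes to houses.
Solution:

House | Color | Job | Drink | Pet
---------------------------------
  1   | black | chef | soda | dog
  2   | gray | nurse | tea | hamster
  3   | orange | pilot | coffee | rabbit
  4   | white | plumber | smoothie | cat
  5   | brown | writer | juice | parrot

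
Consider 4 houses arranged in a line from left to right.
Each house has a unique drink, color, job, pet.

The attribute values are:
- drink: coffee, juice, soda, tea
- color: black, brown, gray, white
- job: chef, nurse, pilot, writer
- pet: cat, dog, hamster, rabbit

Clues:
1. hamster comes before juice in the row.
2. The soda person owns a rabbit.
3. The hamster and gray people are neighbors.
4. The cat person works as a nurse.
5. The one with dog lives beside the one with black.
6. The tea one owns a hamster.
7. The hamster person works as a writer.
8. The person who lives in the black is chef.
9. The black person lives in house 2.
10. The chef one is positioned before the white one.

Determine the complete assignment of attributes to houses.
Solution:

House | Drink | Color | Job | Pet
---------------------------------
  1   | coffee | brown | pilot | dog
  2   | soda | black | chef | rabbit
  3   | tea | white | writer | hamster
  4   | juice | gray | nurse | cat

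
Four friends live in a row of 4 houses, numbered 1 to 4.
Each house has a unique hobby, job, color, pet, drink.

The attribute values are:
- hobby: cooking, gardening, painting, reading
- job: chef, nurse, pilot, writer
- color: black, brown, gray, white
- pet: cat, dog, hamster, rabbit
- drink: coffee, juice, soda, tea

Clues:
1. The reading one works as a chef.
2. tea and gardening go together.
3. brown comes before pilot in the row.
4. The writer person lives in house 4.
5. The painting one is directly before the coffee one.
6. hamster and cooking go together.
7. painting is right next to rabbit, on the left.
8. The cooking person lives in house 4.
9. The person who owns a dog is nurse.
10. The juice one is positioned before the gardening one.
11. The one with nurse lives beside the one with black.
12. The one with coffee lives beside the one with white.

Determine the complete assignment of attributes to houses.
Solution:

House | Hobby | Job | Color | Pet | Drink
-----------------------------------------
  1   | painting | nurse | brown | dog | juice
  2   | reading | chef | black | rabbit | coffee
  3   | gardening | pilot | white | cat | tea
  4   | cooking | writer | gray | hamster | soda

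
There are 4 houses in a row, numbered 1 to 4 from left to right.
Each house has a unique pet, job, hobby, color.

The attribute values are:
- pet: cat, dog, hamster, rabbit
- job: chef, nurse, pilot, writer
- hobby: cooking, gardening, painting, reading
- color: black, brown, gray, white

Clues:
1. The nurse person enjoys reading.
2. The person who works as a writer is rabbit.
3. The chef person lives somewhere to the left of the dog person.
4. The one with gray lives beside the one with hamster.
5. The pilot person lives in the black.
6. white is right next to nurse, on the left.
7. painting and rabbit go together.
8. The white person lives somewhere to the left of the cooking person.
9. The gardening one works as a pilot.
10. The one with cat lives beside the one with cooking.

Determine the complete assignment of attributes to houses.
Solution:

House | Pet | Job | Hobby | Color
---------------------------------
  1   | rabbit | writer | painting | white
  2   | cat | nurse | reading | gray
  3   | hamster | chef | cooking | brown
  4   | dog | pilot | gardening | black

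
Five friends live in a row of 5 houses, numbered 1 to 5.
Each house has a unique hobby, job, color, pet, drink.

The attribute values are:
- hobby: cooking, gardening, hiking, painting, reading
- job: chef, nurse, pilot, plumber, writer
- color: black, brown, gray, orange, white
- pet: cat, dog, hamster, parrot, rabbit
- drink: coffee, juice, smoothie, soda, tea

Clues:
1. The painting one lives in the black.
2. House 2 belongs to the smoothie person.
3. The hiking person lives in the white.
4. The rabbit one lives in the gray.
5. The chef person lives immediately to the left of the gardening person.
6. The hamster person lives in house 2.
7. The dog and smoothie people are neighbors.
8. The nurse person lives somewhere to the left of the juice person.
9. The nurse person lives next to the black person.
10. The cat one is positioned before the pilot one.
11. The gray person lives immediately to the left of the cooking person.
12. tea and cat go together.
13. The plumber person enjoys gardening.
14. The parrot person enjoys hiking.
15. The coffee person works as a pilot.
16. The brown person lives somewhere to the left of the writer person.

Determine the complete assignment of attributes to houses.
Solution:

House | Hobby | Job | Color | Pet | Drink
-----------------------------------------
  1   | reading | nurse | brown | dog | soda
  2   | painting | chef | black | hamster | smoothie
  3   | gardening | plumber | gray | rabbit | juice
  4   | cooking | writer | orange | cat | tea
  5   | hiking | pilot | white | parrot | coffee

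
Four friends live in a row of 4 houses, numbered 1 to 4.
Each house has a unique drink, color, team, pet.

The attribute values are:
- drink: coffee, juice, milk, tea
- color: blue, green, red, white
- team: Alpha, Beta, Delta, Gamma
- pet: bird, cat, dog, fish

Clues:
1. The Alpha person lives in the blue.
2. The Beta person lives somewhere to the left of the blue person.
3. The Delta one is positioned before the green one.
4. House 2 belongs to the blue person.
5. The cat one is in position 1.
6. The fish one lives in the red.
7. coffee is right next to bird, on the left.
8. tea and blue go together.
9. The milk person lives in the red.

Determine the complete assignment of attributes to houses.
Solution:

House | Drink | Color | Team | Pet
----------------------------------
  1   | coffee | white | Beta | cat
  2   | tea | blue | Alpha | bird
  3   | milk | red | Delta | fish
  4   | juice | green | Gamma | dog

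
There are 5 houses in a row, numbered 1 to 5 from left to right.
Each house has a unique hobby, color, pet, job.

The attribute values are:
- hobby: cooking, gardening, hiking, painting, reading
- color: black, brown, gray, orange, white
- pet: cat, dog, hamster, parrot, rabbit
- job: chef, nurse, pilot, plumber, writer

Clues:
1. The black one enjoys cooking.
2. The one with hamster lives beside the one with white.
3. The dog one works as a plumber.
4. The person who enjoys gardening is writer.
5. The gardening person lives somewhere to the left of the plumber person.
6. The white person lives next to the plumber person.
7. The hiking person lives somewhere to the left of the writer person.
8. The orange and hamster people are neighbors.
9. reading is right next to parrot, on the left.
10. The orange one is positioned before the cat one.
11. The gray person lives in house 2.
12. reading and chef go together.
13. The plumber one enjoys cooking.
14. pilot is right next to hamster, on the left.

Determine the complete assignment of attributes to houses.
Solution:

House | Hobby | Color | Pet | Job
---------------------------------
  1   | hiking | orange | rabbit | pilot
  2   | reading | gray | hamster | chef
  3   | gardening | white | parrot | writer
  4   | cooking | black | dog | plumber
  5   | painting | brown | cat | nurse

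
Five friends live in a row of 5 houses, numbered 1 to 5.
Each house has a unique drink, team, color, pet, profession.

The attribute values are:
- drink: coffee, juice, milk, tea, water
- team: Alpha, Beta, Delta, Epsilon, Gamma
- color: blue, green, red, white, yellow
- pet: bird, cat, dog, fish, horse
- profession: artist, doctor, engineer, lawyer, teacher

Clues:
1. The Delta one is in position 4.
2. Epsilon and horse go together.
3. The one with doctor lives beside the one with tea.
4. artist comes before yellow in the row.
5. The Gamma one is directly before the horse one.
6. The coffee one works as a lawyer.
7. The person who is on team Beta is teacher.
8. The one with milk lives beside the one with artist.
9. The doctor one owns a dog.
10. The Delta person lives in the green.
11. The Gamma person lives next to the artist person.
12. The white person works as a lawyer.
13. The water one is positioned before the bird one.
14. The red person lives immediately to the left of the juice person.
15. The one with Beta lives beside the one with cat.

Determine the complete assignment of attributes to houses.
Solution:

House | Drink | Team | Color | Pet | Profession
-----------------------------------------------
  1   | milk | Gamma | blue | dog | doctor
  2   | tea | Epsilon | red | horse | artist
  3   | juice | Beta | yellow | fish | teacher
  4   | water | Delta | green | cat | engineer
  5   | coffee | Alpha | white | bird | lawyer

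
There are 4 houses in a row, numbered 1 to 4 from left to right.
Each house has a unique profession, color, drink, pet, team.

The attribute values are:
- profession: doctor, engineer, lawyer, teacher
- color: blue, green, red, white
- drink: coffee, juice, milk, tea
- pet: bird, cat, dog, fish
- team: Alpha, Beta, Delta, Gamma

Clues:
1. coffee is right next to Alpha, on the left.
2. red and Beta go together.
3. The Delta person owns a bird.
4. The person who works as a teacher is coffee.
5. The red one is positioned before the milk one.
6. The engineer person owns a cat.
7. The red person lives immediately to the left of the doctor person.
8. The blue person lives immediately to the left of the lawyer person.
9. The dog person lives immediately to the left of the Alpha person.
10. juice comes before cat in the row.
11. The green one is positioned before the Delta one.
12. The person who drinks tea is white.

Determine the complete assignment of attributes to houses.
Solution:

House | Profession | Color | Drink | Pet | Team
-----------------------------------------------
  1   | teacher | red | coffee | dog | Beta
  2   | doctor | green | juice | fish | Alpha
  3   | engineer | blue | milk | cat | Gamma
  4   | lawyer | white | tea | bird | Delta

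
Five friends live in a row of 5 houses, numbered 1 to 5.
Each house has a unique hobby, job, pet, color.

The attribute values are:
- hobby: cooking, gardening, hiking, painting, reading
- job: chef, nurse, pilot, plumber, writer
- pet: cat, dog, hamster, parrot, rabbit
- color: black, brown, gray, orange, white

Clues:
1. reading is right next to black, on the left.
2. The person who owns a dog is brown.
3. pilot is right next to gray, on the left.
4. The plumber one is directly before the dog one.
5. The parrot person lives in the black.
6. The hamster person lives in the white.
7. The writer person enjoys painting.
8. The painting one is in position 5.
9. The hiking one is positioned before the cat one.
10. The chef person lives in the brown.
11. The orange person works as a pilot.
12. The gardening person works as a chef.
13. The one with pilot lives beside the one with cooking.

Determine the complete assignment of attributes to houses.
Solution:

House | Hobby | Job | Pet | Color
---------------------------------
  1   | hiking | pilot | rabbit | orange
  2   | cooking | plumber | cat | gray
  3   | gardening | chef | dog | brown
  4   | reading | nurse | hamster | white
  5   | painting | writer | parrot | black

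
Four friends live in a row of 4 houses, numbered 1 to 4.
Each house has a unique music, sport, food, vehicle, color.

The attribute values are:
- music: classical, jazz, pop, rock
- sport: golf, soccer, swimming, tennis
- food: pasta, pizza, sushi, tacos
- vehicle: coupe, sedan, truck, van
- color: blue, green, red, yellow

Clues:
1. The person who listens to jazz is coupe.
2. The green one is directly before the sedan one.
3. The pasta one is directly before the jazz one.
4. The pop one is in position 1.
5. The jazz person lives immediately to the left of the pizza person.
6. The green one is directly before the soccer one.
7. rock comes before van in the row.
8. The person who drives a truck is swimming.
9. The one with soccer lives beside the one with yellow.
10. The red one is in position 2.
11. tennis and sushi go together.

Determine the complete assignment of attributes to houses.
Solution:

House | Music | Sport | Food | Vehicle | Color
----------------------------------------------
  1   | pop | swimming | tacos | truck | green
  2   | rock | soccer | pasta | sedan | red
  3   | jazz | tennis | sushi | coupe | yellow
  4   | classical | golf | pizza | van | blue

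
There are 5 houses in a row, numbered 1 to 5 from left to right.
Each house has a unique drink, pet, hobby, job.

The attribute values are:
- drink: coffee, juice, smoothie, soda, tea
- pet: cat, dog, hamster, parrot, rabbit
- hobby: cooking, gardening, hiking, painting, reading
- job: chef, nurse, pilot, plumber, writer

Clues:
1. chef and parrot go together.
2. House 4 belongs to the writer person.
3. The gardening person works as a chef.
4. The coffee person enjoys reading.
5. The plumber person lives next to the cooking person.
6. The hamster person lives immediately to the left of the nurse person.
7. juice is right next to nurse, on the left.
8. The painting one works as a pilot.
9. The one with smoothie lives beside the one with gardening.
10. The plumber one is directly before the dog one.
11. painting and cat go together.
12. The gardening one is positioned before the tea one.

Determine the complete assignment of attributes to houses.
Solution:

House | Drink | Pet | Hobby | Job
---------------------------------
  1   | juice | hamster | hiking | plumber
  2   | smoothie | dog | cooking | nurse
  3   | soda | parrot | gardening | chef
  4   | coffee | rabbit | reading | writer
  5   | tea | cat | painting | pilot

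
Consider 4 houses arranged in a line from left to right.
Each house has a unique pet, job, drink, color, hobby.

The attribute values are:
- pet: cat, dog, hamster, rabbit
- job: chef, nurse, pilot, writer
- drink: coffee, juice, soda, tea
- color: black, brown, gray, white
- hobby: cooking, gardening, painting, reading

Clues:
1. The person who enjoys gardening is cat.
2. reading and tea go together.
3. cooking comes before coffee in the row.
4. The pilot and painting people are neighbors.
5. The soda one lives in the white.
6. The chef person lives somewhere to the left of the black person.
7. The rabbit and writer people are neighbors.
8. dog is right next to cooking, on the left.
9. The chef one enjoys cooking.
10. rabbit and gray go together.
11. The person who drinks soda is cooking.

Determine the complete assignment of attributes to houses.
Solution:

House | Pet | Job | Drink | Color | Hobby
-----------------------------------------
  1   | rabbit | pilot | tea | gray | reading
  2   | dog | writer | juice | brown | painting
  3   | hamster | chef | soda | white | cooking
  4   | cat | nurse | coffee | black | gardening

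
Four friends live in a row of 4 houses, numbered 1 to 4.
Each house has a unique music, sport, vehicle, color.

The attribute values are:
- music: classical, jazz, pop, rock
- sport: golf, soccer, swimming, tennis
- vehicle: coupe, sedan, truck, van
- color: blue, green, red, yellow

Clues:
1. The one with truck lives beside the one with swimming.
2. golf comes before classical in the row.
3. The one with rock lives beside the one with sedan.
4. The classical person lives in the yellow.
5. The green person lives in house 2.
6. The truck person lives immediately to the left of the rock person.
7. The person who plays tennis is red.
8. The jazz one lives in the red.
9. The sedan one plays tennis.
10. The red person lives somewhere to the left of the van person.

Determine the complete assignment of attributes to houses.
Solution:

House | Music | Sport | Vehicle | Color
---------------------------------------
  1   | pop | golf | truck | blue
  2   | rock | swimming | coupe | green
  3   | jazz | tennis | sedan | red
  4   | classical | soccer | van | yellow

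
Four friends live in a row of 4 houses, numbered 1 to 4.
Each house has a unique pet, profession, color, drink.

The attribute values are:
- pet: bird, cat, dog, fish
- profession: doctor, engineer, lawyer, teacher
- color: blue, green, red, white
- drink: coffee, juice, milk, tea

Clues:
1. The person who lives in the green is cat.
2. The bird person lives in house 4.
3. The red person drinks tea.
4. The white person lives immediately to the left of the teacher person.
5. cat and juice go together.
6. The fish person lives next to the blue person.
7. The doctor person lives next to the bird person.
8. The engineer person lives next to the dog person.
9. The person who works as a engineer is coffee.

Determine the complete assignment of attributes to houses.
Solution:

House | Pet | Profession | Color | Drink
----------------------------------------
  1   | fish | engineer | white | coffee
  2   | dog | teacher | blue | milk
  3   | cat | doctor | green | juice
  4   | bird | lawyer | red | tea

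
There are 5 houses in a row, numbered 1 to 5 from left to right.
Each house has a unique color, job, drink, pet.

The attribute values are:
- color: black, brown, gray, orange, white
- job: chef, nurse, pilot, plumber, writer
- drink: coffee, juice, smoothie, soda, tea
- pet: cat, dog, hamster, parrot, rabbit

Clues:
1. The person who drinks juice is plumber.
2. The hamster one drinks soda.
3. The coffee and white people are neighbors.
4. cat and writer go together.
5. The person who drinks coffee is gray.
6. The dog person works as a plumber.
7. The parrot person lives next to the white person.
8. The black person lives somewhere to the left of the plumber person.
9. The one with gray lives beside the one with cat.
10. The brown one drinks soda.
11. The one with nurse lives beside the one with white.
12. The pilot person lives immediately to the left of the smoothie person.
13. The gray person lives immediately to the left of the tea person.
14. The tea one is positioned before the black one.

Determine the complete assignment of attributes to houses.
Solution:

House | Color | Job | Drink | Pet
---------------------------------
  1   | gray | nurse | coffee | parrot
  2   | white | writer | tea | cat
  3   | brown | pilot | soda | hamster
  4   | black | chef | smoothie | rabbit
  5   | orange | plumber | juice | dog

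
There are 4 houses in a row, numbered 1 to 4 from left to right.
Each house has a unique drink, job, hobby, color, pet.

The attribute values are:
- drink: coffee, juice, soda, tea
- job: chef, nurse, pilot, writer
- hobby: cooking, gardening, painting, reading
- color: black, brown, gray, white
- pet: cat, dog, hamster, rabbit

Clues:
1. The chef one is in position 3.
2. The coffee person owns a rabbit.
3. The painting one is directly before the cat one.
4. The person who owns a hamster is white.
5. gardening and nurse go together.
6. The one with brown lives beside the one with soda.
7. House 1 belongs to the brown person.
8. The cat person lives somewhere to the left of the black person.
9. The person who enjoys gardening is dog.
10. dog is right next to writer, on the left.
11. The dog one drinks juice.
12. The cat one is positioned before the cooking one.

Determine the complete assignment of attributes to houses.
Solution:

House | Drink | Job | Hobby | Color | Pet
-----------------------------------------
  1   | juice | nurse | gardening | brown | dog
  2   | soda | writer | painting | white | hamster
  3   | tea | chef | reading | gray | cat
  4   | coffee | pilot | cooking | black | rabbit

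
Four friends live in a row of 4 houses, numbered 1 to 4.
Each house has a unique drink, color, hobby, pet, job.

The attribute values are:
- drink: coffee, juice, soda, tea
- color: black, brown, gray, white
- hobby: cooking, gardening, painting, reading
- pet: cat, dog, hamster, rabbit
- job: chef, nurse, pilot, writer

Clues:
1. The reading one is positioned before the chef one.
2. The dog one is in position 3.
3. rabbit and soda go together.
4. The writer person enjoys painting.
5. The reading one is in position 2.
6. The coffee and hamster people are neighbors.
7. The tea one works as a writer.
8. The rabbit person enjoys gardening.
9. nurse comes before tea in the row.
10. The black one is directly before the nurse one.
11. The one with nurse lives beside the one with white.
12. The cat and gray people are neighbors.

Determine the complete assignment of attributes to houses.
Solution:

House | Drink | Color | Hobby | Pet | Job
-----------------------------------------
  1   | coffee | black | cooking | cat | pilot
  2   | juice | gray | reading | hamster | nurse
  3   | tea | white | painting | dog | writer
  4   | soda | brown | gardening | rabbit | chef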